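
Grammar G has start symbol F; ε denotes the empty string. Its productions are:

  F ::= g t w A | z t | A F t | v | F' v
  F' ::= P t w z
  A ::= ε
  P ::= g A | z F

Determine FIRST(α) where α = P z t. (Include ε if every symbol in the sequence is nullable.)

{ g, z }

Add FIRST(P) = { g, z }; P is not nullable, stop.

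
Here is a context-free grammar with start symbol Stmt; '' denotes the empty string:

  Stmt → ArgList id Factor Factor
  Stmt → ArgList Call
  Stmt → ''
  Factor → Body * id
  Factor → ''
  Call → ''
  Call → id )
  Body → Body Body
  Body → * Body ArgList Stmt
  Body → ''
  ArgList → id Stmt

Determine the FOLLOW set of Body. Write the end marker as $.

In Factor → Body * id: add FIRST(* id) = { * }.
In Body → Body Body: add FIRST(Body)\{''} = { * }.
  Since Body is nullable, also add FOLLOW(Body) = { *, id }.
In Body → Body Body: Body is at the end, add FOLLOW(Body) = { *, id }.
In Body → * Body ArgList Stmt: add FIRST(ArgList Stmt) = { id }.
Union: FOLLOW(Body) = { *, id }.

{ *, id }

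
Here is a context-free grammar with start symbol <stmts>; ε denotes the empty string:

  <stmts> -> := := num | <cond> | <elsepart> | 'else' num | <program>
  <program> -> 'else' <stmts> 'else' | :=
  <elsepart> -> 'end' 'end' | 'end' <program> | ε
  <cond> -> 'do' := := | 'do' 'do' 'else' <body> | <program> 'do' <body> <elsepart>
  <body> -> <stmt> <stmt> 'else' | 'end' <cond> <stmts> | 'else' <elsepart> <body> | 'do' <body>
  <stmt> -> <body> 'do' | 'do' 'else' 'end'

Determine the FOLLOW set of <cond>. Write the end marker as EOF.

In <stmts> -> <cond>: <cond> is at the end, add FOLLOW(<stmts>) = { EOF, 'do', 'else', 'end', := }.
In <body> -> 'end' <cond> <stmts>: add FIRST(<stmts>)\{ε} = { 'do', 'else', 'end', := }.
  Since <stmts> is nullable, also add FOLLOW(<body>) = { EOF, 'do', 'else', 'end', := }.
Union: FOLLOW(<cond>) = { EOF, 'do', 'else', 'end', := }.

{ EOF, 'do', 'else', 'end', := }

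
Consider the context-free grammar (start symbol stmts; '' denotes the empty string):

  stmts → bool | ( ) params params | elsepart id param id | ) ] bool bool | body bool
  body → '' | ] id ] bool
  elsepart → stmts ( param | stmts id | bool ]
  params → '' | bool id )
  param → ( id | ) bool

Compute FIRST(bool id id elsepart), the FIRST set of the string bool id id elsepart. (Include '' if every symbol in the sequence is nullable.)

{ bool }

bool is a terminal; add {bool} and stop.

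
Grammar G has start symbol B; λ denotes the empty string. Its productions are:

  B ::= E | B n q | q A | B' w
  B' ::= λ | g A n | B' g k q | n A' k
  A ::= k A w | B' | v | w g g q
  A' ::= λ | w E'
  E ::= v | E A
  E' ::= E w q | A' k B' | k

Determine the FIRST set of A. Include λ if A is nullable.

{ g, k, n, v, w, λ }

A ::= k A w contributes {k}.
From A ::= B': add FIRST(B') = { g, n, λ } (including λ since B' is nullable).
A ::= v contributes {v}.
A ::= w g g q contributes {w}.
Union: FIRST(A) = { g, k, n, v, w, λ }.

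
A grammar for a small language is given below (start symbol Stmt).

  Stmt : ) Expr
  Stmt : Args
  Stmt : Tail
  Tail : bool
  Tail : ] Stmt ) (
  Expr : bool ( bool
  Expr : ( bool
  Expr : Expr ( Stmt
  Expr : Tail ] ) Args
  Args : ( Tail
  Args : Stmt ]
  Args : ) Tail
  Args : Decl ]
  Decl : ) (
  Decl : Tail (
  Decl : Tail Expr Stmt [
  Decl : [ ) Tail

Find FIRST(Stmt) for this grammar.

Stmt : ) Expr contributes {)}.
From Stmt : Args: add FIRST(Args) = { (, ), [, ], bool }.
From Stmt : Tail: add FIRST(Tail) = { ], bool }.
Union: FIRST(Stmt) = { (, ), [, ], bool }.

{ (, ), [, ], bool }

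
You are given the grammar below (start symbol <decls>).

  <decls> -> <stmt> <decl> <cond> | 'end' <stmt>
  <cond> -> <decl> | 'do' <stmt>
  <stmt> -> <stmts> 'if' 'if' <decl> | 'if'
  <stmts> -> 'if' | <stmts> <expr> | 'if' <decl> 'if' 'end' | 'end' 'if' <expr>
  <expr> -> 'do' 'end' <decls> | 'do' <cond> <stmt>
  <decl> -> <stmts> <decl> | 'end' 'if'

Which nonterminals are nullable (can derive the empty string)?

No nonterminal has an empty production or an RHS whose symbols are all nullable.

{ } (none)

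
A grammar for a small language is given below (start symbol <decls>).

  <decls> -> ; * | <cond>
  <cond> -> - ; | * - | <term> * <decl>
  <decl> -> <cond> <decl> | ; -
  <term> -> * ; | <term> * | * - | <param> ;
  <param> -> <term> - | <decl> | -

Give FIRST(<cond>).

{ *, -, ; }

<cond> -> - ; contributes {-}.
<cond> -> * - contributes {*}.
From <cond> -> <term> * <decl>: add FIRST(<term>) = { *, -, ; }.
Union: FIRST(<cond>) = { *, -, ; }.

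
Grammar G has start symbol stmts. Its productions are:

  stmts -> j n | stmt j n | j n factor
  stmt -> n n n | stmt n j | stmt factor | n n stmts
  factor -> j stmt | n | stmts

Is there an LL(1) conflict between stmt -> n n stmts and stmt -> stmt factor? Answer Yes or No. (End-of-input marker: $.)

FIRST(n n stmts) = { n } and FIRST(stmt factor) = { n }.
Both contain n, so the two alternatives are not disjoint — LL(1) conflict.

Yes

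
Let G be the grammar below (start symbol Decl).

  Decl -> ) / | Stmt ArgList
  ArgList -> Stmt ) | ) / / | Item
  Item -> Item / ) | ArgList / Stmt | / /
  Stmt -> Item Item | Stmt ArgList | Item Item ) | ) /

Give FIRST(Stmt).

{ ), / }

From Stmt -> Item Item: add FIRST(Item) = { ), / }.
From Stmt -> Stmt ArgList: add FIRST(Stmt) = { ), / }.
From Stmt -> Item Item ): add FIRST(Item) = { ), / }.
Stmt -> ) / contributes {)}.
Union: FIRST(Stmt) = { ), / }.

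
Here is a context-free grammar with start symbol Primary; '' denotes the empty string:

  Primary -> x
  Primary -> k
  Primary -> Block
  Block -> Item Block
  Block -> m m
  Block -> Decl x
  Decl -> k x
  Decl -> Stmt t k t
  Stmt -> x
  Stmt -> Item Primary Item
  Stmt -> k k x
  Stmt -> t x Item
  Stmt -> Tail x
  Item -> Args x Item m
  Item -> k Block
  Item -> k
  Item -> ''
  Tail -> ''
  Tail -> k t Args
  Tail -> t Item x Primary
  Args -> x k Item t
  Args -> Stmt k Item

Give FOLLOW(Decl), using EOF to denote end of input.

In Block -> Decl x: add FIRST(x) = { x }.
Union: FOLLOW(Decl) = { x }.

{ x }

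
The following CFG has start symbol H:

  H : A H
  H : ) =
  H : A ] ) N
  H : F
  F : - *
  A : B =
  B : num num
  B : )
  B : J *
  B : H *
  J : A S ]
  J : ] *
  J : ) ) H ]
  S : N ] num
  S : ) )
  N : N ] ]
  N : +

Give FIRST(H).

{ ), -, ], num }

From H : A H: add FIRST(A) = { ), -, ], num }.
H : ) = contributes {)}.
From H : A ] ) N: add FIRST(A) = { ), -, ], num }.
From H : F: add FIRST(F) = { - }.
Union: FIRST(H) = { ), -, ], num }.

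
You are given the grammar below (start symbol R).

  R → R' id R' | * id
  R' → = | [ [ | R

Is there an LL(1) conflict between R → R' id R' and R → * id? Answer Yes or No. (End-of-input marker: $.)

FIRST(R' id R') = { *, =, [ } and FIRST(* id) = { * }.
Both contain *, so the two alternatives are not disjoint — LL(1) conflict.

Yes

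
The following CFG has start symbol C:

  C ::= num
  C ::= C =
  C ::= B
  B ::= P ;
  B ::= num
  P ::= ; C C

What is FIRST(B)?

{ ;, num }

From B ::= P ;: add FIRST(P) = { ; }.
B ::= num contributes {num}.
Union: FIRST(B) = { ;, num }.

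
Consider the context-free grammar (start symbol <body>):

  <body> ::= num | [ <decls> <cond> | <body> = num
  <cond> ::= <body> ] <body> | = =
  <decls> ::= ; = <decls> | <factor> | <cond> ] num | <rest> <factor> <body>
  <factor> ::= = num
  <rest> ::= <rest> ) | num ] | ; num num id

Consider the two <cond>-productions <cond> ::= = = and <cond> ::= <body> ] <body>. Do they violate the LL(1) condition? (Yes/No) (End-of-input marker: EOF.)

No

FIRST(= =) = { = } and FIRST(<body> ] <body>) = { [, num }.
The FIRST sets are disjoint and neither alternative is nullable — no conflict.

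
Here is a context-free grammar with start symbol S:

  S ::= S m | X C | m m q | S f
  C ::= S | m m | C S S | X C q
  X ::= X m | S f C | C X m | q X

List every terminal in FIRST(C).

{ m, q }

From C ::= S: add FIRST(S) = { m, q }.
C ::= m m contributes {m}.
From C ::= C S S: add FIRST(C) = { m, q }.
From C ::= X C q: add FIRST(X) = { m, q }.
Union: FIRST(C) = { m, q }.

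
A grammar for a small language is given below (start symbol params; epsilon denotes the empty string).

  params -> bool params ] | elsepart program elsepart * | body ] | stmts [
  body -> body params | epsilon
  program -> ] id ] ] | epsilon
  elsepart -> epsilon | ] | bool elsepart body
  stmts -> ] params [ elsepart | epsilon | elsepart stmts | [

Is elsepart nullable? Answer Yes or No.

elsepart has an epsilon-production, so elsepart ⇒ epsilon.

Yes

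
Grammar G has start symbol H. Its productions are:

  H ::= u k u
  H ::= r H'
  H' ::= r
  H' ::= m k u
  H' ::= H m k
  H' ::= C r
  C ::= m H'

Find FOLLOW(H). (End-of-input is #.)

{ #, m }

H is the start symbol, so # ∈ FOLLOW(H).
In H' ::= H m k: add FIRST(m k) = { m }.
Union: FOLLOW(H) = { #, m }.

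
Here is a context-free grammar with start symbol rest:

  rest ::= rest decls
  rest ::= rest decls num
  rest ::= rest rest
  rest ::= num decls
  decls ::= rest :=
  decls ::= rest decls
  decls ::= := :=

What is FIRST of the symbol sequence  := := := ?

{ := }

:= is a terminal; add {:=} and stop.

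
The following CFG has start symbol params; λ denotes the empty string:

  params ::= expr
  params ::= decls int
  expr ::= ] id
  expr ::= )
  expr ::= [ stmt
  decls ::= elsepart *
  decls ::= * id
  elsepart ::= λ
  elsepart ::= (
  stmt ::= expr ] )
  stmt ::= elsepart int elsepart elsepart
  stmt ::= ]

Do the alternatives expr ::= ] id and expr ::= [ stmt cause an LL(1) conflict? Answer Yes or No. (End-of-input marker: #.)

FIRST(] id) = { ] } and FIRST([ stmt) = { [ }.
The FIRST sets are disjoint and neither alternative is nullable — no conflict.

No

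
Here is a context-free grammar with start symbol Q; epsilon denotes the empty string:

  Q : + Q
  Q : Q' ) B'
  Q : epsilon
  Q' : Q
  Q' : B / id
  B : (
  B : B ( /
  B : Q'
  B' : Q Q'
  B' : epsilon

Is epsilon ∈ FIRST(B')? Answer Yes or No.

Yes

B' has an epsilon-production, so B' ⇒ epsilon.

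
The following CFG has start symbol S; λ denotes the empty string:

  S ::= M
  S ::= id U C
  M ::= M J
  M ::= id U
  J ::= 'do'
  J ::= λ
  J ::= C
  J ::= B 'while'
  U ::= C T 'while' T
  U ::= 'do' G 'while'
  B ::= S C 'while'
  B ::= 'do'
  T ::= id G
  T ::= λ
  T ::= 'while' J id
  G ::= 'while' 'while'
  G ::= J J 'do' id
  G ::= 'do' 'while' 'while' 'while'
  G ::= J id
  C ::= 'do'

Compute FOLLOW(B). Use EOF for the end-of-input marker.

{ 'while' }

In J ::= B 'while': add FIRST('while') = { 'while' }.
Union: FOLLOW(B) = { 'while' }.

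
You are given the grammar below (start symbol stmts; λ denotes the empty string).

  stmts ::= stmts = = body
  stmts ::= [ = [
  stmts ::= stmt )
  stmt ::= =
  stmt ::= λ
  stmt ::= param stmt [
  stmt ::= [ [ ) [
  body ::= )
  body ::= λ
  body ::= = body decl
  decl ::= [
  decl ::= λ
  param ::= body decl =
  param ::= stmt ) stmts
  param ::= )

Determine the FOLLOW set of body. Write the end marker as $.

In stmts ::= stmts = = body: body is at the end, add FOLLOW(stmts) = { $, ), =, [ }.
In body ::= = body decl: add FIRST(decl)\{λ} = { [ }.
  Since decl is nullable, also add FOLLOW(body) = { $, ), =, [ }.
In param ::= body decl =: add FIRST(decl =) = { =, [ }.
Union: FOLLOW(body) = { $, ), =, [ }.

{ $, ), =, [ }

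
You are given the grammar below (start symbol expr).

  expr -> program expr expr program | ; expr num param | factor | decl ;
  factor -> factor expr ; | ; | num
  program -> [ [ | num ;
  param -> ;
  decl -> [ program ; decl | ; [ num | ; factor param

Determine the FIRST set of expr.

{ ;, [, num }

From expr -> program expr expr program: add FIRST(program) = { [, num }.
expr -> ; expr num param contributes {;}.
From expr -> factor: add FIRST(factor) = { ;, num }.
From expr -> decl ;: add FIRST(decl) = { ;, [ }.
Union: FIRST(expr) = { ;, [, num }.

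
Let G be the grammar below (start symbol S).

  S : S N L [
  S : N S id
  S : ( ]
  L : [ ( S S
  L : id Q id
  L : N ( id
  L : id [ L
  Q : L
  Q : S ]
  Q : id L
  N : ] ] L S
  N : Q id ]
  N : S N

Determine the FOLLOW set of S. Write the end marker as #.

S is the start symbol, so # ∈ FOLLOW(S).
In S : S N L [: add FIRST(N L [) = { (, [, ], id }.
In S : N S id: add FIRST(id) = { id }.
In L : [ ( S S: add FIRST(S) = { (, [, ], id }.
In L : [ ( S S: S is at the end, add FOLLOW(L) = { (, [, ], id }.
In Q : S ]: add FIRST(]) = { ] }.
In N : ] ] L S: S is at the end, add FOLLOW(N) = { (, [, ], id }.
In N : S N: add FIRST(N) = { (, [, ], id }.
Union: FOLLOW(S) = { #, (, [, ], id }.

{ #, (, [, ], id }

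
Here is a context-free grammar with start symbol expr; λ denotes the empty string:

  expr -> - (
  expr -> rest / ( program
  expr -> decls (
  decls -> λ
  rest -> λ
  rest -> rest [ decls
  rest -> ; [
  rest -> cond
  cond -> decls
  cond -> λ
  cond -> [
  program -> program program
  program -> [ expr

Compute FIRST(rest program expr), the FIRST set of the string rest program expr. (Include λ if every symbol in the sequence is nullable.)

{ ;, [ }

Add FIRST(rest)\{λ} = { ;, [ }; rest is nullable, continue.
Add FIRST(program) = { [ }; program is not nullable, stop.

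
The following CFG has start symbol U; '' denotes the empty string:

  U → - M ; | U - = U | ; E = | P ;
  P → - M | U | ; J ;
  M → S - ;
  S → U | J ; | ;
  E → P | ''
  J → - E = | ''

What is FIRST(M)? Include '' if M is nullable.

{ -, ; }

From M → S - ;: add FIRST(S) = { -, ; }.
Union: FIRST(M) = { -, ; }.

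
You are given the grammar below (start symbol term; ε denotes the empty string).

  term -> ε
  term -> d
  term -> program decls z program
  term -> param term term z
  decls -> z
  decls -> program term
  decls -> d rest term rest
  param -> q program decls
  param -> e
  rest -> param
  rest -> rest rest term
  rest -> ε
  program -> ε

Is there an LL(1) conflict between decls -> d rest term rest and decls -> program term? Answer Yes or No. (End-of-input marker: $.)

FIRST(d rest term rest) = { d } and FIRST(program term) = { d, e, q, z, ε }.
Both contain d, so the two alternatives are not disjoint — LL(1) conflict.

Yes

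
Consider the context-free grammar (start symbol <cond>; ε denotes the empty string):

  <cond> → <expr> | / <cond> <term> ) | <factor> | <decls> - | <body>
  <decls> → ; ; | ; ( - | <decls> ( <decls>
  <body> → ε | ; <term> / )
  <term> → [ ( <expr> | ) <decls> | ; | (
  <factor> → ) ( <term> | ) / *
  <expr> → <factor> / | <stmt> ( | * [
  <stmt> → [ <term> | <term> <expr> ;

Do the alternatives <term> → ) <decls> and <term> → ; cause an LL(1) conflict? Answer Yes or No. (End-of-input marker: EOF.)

No

FIRST() <decls>) = { ) } and FIRST(;) = { ; }.
The FIRST sets are disjoint and neither alternative is nullable — no conflict.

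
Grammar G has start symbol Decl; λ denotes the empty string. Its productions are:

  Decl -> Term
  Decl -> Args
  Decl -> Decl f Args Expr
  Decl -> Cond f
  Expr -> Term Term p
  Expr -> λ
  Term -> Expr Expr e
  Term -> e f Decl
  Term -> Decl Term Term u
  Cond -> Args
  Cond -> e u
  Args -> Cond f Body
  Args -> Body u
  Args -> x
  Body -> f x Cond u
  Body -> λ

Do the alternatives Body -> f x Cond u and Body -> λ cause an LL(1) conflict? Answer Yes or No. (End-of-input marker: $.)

FIRST(f x Cond u) = { f } and FIRST(λ) = { λ }.
The second alternative is nullable and FOLLOW(Body) = { $, e, f, p, u, x } shares f with FIRST of the first — conflict.

Yes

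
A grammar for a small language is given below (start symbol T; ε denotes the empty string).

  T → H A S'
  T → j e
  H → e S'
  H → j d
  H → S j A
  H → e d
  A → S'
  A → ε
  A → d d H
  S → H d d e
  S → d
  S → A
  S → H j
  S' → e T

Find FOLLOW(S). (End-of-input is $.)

{ j }

In H → S j A: add FIRST(j A) = { j }.
Union: FOLLOW(S) = { j }.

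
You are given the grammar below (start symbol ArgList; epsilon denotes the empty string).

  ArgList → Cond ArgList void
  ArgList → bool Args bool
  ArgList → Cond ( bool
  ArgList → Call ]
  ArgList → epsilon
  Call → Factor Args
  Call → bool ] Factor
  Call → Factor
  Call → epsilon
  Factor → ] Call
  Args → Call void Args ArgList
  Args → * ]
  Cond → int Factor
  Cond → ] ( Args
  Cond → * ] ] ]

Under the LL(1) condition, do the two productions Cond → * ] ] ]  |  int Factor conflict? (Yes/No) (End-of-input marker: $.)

FIRST(* ] ] ]) = { * } and FIRST(int Factor) = { int }.
The FIRST sets are disjoint and neither alternative is nullable — no conflict.

No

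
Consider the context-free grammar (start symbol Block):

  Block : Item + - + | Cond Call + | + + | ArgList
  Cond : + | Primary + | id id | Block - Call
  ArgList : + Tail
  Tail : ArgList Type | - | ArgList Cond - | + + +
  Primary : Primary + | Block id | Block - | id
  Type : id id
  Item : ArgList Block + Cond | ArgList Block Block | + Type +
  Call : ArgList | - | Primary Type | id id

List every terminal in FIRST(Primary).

{ +, id }

From Primary : Primary +: add FIRST(Primary) = { +, id }.
From Primary : Block id: add FIRST(Block) = { +, id }.
From Primary : Block -: add FIRST(Block) = { +, id }.
Primary : id contributes {id}.
Union: FIRST(Primary) = { +, id }.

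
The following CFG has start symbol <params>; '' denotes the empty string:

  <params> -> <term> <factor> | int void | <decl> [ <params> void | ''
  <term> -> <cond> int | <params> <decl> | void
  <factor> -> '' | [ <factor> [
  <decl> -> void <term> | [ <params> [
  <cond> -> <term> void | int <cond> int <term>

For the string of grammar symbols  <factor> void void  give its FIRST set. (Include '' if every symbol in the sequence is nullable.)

Add FIRST(<factor>)\{''} = { [ }; <factor> is nullable, continue.
void is a terminal; add {void} and stop.

{ [, void }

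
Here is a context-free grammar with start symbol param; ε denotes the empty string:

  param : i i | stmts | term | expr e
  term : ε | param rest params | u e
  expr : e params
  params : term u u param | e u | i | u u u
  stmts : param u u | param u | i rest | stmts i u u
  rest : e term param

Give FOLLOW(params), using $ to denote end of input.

{ $, e, i, u }

In term : param rest params: params is at the end, add FOLLOW(term) = { $, e, i, u }.
In expr : e params: params is at the end, add FOLLOW(expr) = { e }.
Union: FOLLOW(params) = { $, e, i, u }.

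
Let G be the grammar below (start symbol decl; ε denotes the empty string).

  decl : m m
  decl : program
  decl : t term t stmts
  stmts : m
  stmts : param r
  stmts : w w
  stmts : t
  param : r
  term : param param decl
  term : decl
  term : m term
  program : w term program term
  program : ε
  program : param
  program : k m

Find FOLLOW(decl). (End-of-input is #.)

{ #, k, m, r, t, w }

decl is the start symbol, so # ∈ FOLLOW(decl).
In term : param param decl: decl is at the end, add FOLLOW(term) = { #, k, m, r, t, w }.
In term : decl: decl is at the end, add FOLLOW(term) = { #, k, m, r, t, w }.
Union: FOLLOW(decl) = { #, k, m, r, t, w }.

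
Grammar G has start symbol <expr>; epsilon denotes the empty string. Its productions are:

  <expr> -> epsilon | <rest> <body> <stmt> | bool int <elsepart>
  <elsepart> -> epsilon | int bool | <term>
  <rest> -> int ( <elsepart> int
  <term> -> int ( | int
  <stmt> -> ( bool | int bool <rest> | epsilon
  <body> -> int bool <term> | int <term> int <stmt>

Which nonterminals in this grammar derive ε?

{ <elsepart>, <expr>, <stmt> }

Directly nullable (have an epsilon-production): <expr>, <elsepart>, <stmt>.
No other nonterminal has a production whose RHS symbols are all nullable.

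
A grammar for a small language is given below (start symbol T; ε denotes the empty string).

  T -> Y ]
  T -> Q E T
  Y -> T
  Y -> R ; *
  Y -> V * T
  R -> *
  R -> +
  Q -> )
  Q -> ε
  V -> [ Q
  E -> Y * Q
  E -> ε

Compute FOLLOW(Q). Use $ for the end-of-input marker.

{ ), *, +, [ }

In T -> Q E T: add FIRST(E T) = { ), *, +, [ }.
In V -> [ Q: Q is at the end, add FOLLOW(V) = { * }.
In E -> Y * Q: Q is at the end, add FOLLOW(E) = { ), *, +, [ }.
Union: FOLLOW(Q) = { ), *, +, [ }.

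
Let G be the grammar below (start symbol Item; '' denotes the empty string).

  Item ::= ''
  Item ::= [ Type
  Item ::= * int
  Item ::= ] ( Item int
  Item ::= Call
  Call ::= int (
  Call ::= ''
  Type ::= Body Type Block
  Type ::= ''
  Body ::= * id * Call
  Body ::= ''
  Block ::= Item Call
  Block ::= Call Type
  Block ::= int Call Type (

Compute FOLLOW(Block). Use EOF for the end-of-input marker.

In Type ::= Body Type Block: Block is at the end, add FOLLOW(Type) = { EOF, (, *, [, ], int }.
Union: FOLLOW(Block) = { EOF, (, *, [, ], int }.

{ EOF, (, *, [, ], int }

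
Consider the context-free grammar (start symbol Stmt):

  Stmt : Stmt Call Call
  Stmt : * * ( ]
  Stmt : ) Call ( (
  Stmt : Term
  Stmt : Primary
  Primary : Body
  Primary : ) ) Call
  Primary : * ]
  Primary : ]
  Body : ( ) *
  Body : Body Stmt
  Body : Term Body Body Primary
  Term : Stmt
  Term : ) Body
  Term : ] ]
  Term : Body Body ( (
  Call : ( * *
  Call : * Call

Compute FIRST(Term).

{ (, ), *, ] }

From Term : Stmt: add FIRST(Stmt) = { (, ), *, ] }.
Term : ) Body contributes {)}.
Term : ] ] contributes {]}.
From Term : Body Body ( (: add FIRST(Body) = { (, ), *, ] }.
Union: FIRST(Term) = { (, ), *, ] }.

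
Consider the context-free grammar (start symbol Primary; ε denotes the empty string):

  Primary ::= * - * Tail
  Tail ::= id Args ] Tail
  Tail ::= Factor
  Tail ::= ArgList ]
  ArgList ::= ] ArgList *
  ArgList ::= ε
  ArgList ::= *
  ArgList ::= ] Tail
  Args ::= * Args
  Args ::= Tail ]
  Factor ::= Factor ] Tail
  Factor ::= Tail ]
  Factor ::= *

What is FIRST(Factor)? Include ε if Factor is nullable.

{ *, ], id }

From Factor ::= Factor ] Tail: add FIRST(Factor) = { *, ], id }.
From Factor ::= Tail ]: add FIRST(Tail) = { *, ], id }.
Factor ::= * contributes {*}.
Union: FIRST(Factor) = { *, ], id }.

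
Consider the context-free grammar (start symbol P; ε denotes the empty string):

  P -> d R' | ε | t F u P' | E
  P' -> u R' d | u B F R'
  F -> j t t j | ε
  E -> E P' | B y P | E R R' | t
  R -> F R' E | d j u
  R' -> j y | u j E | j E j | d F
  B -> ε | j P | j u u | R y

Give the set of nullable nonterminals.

Directly nullable (have an ε-production): P, F, B.
No other nonterminal has a production whose RHS symbols are all nullable.

{ B, F, P }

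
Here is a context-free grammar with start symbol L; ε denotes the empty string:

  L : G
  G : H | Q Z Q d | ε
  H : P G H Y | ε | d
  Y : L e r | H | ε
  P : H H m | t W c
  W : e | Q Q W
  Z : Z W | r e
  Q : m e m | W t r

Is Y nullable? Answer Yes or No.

Yes

Y has an ε-production, so Y ⇒ ε.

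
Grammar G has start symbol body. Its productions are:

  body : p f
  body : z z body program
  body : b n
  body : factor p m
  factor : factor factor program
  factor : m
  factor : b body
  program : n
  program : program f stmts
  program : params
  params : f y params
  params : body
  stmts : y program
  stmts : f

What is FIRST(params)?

params : f y params contributes {f}.
From params : body: add FIRST(body) = { b, m, p, z }.
Union: FIRST(params) = { b, f, m, p, z }.

{ b, f, m, p, z }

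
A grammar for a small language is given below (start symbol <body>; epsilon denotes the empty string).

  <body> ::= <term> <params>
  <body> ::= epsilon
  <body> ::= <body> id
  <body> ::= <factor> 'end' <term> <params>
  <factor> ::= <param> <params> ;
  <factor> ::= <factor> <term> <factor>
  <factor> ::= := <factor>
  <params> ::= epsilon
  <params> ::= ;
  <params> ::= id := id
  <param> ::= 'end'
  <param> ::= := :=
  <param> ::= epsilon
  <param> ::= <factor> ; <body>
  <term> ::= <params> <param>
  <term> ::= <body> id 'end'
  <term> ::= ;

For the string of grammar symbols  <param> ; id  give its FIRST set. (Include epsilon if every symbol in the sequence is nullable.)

Add FIRST(<param>)\{epsilon} = { 'end', :=, ;, id }; <param> is nullable, continue.
; is a terminal; add {;} and stop.

{ 'end', :=, ;, id }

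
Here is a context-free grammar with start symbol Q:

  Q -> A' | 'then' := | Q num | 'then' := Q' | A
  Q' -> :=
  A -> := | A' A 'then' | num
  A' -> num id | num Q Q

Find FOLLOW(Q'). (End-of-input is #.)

In Q -> 'then' := Q': Q' is at the end, add FOLLOW(Q) = { #, 'then', :=, num }.
Union: FOLLOW(Q') = { #, 'then', :=, num }.

{ #, 'then', :=, num }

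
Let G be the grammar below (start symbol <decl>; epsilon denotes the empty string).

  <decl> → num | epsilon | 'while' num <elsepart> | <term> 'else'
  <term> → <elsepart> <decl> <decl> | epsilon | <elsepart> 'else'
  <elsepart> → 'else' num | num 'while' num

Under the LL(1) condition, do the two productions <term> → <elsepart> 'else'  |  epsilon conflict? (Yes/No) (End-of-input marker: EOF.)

Yes

FIRST(<elsepart> 'else') = { 'else', num } and FIRST(epsilon) = { epsilon }.
The second alternative is nullable and FOLLOW(<term>) = { 'else' } shares 'else' with FIRST of the first — conflict.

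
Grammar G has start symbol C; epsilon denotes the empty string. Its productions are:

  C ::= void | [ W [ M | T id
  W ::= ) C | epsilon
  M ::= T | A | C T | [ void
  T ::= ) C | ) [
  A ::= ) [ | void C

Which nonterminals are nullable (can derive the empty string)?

Directly nullable (have an epsilon-production): W.
No other nonterminal has a production whose RHS symbols are all nullable.

{ W }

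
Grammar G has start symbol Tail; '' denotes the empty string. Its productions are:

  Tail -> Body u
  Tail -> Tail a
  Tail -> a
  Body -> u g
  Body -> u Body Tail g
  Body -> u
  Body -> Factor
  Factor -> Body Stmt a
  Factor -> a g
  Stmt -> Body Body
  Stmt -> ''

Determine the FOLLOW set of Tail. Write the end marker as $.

{ $, a, g }

Tail is the start symbol, so $ ∈ FOLLOW(Tail).
In Tail -> Tail a: add FIRST(a) = { a }.
In Body -> u Body Tail g: add FIRST(g) = { g }.
Union: FOLLOW(Tail) = { $, a, g }.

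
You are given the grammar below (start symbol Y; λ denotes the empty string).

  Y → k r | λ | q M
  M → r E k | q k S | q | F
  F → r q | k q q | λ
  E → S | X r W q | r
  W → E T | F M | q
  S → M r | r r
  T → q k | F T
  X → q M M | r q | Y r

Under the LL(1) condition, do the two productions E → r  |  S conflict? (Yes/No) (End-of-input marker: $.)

Yes

FIRST(r) = { r } and FIRST(S) = { k, q, r }.
Both contain r, so the two alternatives are not disjoint — LL(1) conflict.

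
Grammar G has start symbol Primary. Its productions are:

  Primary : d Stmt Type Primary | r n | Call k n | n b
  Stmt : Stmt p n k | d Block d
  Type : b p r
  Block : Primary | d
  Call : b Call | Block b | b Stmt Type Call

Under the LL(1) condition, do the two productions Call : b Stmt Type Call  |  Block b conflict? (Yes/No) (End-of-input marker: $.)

FIRST(b Stmt Type Call) = { b } and FIRST(Block b) = { b, d, n, r }.
Both contain b, so the two alternatives are not disjoint — LL(1) conflict.

Yes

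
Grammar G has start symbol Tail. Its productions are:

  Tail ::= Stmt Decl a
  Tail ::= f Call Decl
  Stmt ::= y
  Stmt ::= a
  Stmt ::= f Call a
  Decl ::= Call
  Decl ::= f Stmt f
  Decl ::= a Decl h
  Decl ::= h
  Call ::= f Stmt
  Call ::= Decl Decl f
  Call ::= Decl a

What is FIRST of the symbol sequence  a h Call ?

a is a terminal; add {a} and stop.

{ a }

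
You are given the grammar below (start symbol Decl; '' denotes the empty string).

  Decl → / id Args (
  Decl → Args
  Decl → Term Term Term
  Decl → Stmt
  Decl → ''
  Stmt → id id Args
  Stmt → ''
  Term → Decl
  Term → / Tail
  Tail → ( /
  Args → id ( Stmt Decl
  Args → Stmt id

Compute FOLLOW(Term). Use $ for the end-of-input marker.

{ $, (, /, id }

In Decl → Term Term Term: add FIRST(Term Term)\{''} = { /, id }.
  Since Term Term is nullable, also add FOLLOW(Decl) = { $, (, /, id }.
In Decl → Term Term Term: add FIRST(Term)\{''} = { /, id }.
  Since Term is nullable, also add FOLLOW(Decl) = { $, (, /, id }.
In Decl → Term Term Term: Term is at the end, add FOLLOW(Decl) = { $, (, /, id }.
Union: FOLLOW(Term) = { $, (, /, id }.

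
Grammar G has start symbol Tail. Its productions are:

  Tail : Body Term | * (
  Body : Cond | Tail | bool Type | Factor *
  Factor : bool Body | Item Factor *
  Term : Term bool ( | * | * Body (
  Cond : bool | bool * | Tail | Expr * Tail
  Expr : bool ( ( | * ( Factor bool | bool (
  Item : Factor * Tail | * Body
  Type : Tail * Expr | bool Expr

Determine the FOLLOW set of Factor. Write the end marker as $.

In Body : Factor *: add FIRST(*) = { * }.
In Factor : Item Factor *: add FIRST(*) = { * }.
In Expr : * ( Factor bool: add FIRST(bool) = { bool }.
In Item : Factor * Tail: add FIRST(* Tail) = { * }.
Union: FOLLOW(Factor) = { *, bool }.

{ *, bool }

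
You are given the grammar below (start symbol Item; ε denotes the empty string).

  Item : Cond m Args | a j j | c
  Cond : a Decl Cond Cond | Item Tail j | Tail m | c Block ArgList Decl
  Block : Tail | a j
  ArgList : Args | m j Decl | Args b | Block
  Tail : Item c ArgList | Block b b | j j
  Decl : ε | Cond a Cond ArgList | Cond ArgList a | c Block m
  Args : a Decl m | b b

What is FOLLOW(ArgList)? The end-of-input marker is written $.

{ a, b, c, j, m }

In Cond : c Block ArgList Decl: add FIRST(Decl)\{ε} = { a, c, j }.
  Since Decl is nullable, also add FOLLOW(Cond) = { a, b, c, j, m }.
In Tail : Item c ArgList: ArgList is at the end, add FOLLOW(Tail) = { a, b, c, j, m }.
In Decl : Cond a Cond ArgList: ArgList is at the end, add FOLLOW(Decl) = { a, b, c, j, m }.
In Decl : Cond ArgList a: add FIRST(a) = { a }.
Union: FOLLOW(ArgList) = { a, b, c, j, m }.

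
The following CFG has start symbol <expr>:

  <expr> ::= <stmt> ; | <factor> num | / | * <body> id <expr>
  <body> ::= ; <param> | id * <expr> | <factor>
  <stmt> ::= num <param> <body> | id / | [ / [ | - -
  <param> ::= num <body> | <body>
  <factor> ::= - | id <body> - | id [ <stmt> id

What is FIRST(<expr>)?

{ *, -, /, [, id, num }

From <expr> ::= <stmt> ;: add FIRST(<stmt>) = { -, [, id, num }.
From <expr> ::= <factor> num: add FIRST(<factor>) = { -, id }.
<expr> ::= / contributes {/}.
<expr> ::= * <body> id <expr> contributes {*}.
Union: FIRST(<expr>) = { *, -, /, [, id, num }.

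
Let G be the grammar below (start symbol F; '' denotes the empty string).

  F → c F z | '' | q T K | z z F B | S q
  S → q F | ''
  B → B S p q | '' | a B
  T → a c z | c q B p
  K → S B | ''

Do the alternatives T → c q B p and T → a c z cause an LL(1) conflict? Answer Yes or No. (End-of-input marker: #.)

FIRST(c q B p) = { c } and FIRST(a c z) = { a }.
The FIRST sets are disjoint and neither alternative is nullable — no conflict.

No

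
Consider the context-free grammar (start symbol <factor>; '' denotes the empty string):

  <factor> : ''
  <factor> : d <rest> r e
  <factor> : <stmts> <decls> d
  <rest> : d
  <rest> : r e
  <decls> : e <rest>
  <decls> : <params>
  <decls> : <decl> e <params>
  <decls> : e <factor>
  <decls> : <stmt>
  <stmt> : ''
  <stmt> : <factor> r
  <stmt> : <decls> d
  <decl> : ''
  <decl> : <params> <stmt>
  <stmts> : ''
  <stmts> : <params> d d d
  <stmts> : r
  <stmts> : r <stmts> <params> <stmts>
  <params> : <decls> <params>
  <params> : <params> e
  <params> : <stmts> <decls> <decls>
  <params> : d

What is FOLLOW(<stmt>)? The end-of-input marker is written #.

{ d, e, r }

In <decls> : <stmt>: <stmt> is at the end, add FOLLOW(<decls>) = { d, e, r }.
In <decl> : <params> <stmt>: <stmt> is at the end, add FOLLOW(<decl>) = { e }.
Union: FOLLOW(<stmt>) = { d, e, r }.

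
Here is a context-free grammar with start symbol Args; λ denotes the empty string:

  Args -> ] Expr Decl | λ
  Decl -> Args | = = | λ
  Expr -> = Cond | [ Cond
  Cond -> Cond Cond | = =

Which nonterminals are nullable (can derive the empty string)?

{ Args, Decl }

Directly nullable (have an λ-production): Args, Decl.
No other nonterminal has a production whose RHS symbols are all nullable.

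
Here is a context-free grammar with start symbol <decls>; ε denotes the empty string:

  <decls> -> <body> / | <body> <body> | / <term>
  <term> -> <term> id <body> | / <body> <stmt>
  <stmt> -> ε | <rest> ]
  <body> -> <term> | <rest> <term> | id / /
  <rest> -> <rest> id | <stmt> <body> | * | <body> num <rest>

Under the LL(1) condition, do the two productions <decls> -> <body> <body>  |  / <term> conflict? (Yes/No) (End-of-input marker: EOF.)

Yes

FIRST(<body> <body>) = { *, /, id } and FIRST(/ <term>) = { / }.
Both contain /, so the two alternatives are not disjoint — LL(1) conflict.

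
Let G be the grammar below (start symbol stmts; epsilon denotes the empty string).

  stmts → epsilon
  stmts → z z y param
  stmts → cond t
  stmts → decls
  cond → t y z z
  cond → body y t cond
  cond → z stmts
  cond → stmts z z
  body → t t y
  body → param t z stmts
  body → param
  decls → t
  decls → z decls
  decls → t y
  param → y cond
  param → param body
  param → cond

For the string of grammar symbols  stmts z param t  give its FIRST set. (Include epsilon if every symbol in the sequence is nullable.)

Add FIRST(stmts)\{epsilon} = { t, y, z }; stmts is nullable, continue.
z is a terminal; add {z} and stop.

{ t, y, z }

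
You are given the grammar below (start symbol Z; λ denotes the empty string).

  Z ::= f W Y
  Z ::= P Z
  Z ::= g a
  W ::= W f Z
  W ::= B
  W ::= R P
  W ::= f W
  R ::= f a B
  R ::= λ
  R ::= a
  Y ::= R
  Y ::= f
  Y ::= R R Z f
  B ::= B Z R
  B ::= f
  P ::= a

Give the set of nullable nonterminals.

{ R, Y }

Directly nullable (have an λ-production): R.
Y ::= R with every symbol nullable, so Y is nullable.
No other nonterminal has a production whose RHS symbols are all nullable.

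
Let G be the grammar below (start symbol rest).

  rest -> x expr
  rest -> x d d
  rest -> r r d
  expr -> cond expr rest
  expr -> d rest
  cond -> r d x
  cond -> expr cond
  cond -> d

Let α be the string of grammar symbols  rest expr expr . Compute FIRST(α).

{ r, x }

Add FIRST(rest) = { r, x }; rest is not nullable, stop.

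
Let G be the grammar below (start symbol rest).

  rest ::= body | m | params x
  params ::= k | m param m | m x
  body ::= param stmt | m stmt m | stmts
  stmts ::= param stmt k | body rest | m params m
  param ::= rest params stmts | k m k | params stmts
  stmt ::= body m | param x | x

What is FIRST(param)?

From param ::= rest params stmts: add FIRST(rest) = { k, m }.
param ::= k m k contributes {k}.
From param ::= params stmts: add FIRST(params) = { k, m }.
Union: FIRST(param) = { k, m }.

{ k, m }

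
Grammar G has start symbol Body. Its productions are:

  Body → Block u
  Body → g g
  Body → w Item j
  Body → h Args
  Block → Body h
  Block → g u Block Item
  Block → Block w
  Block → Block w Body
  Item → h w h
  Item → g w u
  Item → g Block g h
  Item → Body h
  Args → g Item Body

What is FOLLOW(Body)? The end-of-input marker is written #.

Body is the start symbol, so # ∈ FOLLOW(Body).
In Block → Body h: add FIRST(h) = { h }.
In Block → Block w Body: Body is at the end, add FOLLOW(Block) = { g, h, u, w }.
In Item → Body h: add FIRST(h) = { h }.
In Args → g Item Body: Body is at the end, add FOLLOW(Args) = { #, g, h, u, w }.
Union: FOLLOW(Body) = { #, g, h, u, w }.

{ #, g, h, u, w }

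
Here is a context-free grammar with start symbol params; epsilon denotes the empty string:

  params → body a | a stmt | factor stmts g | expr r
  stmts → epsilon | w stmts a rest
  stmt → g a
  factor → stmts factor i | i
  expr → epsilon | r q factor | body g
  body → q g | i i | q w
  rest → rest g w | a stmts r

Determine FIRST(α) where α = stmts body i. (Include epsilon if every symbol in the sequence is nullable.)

Add FIRST(stmts)\{epsilon} = { w }; stmts is nullable, continue.
Add FIRST(body) = { i, q }; body is not nullable, stop.

{ i, q, w }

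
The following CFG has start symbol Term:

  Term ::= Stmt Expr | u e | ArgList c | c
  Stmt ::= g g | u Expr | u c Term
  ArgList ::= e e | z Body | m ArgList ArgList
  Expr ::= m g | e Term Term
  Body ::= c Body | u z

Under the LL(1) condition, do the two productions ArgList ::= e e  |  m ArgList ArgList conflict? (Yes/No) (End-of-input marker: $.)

No

FIRST(e e) = { e } and FIRST(m ArgList ArgList) = { m }.
The FIRST sets are disjoint and neither alternative is nullable — no conflict.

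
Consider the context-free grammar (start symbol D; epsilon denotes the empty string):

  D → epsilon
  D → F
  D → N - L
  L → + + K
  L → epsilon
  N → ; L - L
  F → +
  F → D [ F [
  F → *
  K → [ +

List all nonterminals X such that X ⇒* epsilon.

Directly nullable (have an epsilon-production): D, L.
No other nonterminal has a production whose RHS symbols are all nullable.

{ D, L }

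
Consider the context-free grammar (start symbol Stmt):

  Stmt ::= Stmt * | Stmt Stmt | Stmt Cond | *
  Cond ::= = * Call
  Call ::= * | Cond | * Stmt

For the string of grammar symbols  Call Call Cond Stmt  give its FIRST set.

{ *, = }

Add FIRST(Call) = { *, = }; Call is not nullable, stop.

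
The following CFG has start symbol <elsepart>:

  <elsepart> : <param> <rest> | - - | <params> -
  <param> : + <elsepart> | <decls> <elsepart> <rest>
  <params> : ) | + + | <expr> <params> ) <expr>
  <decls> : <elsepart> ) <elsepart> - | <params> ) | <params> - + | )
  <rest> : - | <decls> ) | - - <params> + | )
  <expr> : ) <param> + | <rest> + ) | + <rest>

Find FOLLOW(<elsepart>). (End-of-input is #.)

<elsepart> is the start symbol, so # ∈ FOLLOW(<elsepart>).
In <param> : + <elsepart>: <elsepart> is at the end, add FOLLOW(<param>) = { ), +, - }.
In <param> : <decls> <elsepart> <rest>: add FIRST(<rest>) = { ), +, - }.
In <decls> : <elsepart> ) <elsepart> -: add FIRST() <elsepart> -) = { ) }.
In <decls> : <elsepart> ) <elsepart> -: add FIRST(-) = { - }.
Union: FOLLOW(<elsepart>) = { #, ), +, - }.

{ #, ), +, - }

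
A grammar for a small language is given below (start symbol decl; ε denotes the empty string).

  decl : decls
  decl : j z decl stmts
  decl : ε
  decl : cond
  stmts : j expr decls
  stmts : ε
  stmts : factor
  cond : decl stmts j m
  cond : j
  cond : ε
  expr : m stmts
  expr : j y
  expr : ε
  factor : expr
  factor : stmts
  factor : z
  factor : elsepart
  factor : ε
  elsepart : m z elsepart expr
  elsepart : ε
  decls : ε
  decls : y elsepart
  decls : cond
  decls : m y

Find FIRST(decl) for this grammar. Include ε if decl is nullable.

{ j, m, y, z, ε }

From decl : decls: add FIRST(decls) = { j, m, y, z, ε } (including ε since decls is nullable).
decl : j z decl stmts contributes {j}.
decl : ε contributes ε.
From decl : cond: add FIRST(cond) = { j, m, y, z, ε } (including ε since cond is nullable).
Union: FIRST(decl) = { j, m, y, z, ε }.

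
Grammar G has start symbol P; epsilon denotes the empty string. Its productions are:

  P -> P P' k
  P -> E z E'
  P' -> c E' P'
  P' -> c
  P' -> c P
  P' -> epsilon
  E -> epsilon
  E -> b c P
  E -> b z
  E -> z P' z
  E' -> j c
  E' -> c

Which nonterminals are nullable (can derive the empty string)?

{ E, P' }

Directly nullable (have an epsilon-production): P', E.
No other nonterminal has a production whose RHS symbols are all nullable.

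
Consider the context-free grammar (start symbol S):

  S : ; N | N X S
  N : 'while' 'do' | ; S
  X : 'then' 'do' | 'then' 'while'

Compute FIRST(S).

{ 'while', ; }

S : ; N contributes {;}.
From S : N X S: add FIRST(N) = { 'while', ; }.
Union: FIRST(S) = { 'while', ; }.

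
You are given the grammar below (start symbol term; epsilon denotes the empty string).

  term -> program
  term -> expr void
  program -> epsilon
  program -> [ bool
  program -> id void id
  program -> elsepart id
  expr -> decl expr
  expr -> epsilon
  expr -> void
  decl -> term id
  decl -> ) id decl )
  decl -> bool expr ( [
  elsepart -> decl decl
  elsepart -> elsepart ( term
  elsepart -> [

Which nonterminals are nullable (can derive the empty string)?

{ expr, program, term }

Directly nullable (have an epsilon-production): program, expr.
term -> program with every symbol nullable, so term is nullable.
No other nonterminal has a production whose RHS symbols are all nullable.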